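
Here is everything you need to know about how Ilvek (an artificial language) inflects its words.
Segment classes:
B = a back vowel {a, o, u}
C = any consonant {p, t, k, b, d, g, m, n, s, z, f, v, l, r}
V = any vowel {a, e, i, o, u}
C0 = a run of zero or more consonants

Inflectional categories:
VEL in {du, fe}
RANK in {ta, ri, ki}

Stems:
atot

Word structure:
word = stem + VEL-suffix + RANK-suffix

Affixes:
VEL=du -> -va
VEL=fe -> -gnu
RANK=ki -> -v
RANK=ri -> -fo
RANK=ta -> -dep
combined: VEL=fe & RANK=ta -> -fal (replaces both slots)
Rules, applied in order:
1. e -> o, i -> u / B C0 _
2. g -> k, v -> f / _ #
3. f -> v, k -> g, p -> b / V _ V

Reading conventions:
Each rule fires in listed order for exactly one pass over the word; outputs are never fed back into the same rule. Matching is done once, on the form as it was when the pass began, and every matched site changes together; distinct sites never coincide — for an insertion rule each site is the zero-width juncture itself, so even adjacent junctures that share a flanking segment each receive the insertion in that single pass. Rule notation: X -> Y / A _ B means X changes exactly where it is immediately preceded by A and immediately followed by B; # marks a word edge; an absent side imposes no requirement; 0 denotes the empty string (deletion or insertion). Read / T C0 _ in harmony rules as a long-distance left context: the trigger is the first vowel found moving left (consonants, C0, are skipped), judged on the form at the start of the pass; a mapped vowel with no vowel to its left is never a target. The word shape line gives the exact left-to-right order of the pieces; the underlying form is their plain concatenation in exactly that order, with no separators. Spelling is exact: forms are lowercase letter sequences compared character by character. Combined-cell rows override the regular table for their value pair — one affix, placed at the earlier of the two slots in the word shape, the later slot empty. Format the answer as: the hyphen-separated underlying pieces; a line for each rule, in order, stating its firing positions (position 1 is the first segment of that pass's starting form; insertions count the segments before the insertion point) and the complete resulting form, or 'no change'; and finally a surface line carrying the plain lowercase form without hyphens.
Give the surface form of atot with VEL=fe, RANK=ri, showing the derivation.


underlying: atot-gnu-fo
1. e -> o, i -> u / B C0 _: no change
2. g -> k, v -> f / _ #: no change
3. f -> v, k -> g, p -> b / V _ V: fires at position(s) 8: atotgnuvo
surface: atotgnuvo


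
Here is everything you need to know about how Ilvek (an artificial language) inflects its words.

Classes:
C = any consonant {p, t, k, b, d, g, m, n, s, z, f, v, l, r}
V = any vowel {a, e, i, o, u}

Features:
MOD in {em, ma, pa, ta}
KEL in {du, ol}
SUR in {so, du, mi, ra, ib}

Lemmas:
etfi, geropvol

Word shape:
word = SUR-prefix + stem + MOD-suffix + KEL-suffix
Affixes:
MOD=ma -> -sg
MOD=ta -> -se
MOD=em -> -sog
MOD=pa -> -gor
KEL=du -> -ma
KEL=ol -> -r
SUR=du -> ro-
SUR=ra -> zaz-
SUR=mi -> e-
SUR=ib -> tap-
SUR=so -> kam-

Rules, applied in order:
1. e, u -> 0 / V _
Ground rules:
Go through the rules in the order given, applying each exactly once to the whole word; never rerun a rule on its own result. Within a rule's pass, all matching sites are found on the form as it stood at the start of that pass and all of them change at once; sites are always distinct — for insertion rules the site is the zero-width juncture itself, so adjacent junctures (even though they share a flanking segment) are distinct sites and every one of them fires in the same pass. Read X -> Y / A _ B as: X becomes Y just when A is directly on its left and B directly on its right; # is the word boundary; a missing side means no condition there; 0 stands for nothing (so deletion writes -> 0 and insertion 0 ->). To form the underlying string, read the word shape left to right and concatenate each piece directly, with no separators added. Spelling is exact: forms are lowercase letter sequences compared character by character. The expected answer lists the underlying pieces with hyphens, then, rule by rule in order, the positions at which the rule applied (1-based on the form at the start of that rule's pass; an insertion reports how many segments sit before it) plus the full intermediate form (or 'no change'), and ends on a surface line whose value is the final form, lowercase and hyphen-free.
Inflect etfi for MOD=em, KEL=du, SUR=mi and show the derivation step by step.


underlying: e-etfi-sog-ma
1. e, u -> 0 / V _: fires at position(s) 2: etfisogma
surface: etfisogma


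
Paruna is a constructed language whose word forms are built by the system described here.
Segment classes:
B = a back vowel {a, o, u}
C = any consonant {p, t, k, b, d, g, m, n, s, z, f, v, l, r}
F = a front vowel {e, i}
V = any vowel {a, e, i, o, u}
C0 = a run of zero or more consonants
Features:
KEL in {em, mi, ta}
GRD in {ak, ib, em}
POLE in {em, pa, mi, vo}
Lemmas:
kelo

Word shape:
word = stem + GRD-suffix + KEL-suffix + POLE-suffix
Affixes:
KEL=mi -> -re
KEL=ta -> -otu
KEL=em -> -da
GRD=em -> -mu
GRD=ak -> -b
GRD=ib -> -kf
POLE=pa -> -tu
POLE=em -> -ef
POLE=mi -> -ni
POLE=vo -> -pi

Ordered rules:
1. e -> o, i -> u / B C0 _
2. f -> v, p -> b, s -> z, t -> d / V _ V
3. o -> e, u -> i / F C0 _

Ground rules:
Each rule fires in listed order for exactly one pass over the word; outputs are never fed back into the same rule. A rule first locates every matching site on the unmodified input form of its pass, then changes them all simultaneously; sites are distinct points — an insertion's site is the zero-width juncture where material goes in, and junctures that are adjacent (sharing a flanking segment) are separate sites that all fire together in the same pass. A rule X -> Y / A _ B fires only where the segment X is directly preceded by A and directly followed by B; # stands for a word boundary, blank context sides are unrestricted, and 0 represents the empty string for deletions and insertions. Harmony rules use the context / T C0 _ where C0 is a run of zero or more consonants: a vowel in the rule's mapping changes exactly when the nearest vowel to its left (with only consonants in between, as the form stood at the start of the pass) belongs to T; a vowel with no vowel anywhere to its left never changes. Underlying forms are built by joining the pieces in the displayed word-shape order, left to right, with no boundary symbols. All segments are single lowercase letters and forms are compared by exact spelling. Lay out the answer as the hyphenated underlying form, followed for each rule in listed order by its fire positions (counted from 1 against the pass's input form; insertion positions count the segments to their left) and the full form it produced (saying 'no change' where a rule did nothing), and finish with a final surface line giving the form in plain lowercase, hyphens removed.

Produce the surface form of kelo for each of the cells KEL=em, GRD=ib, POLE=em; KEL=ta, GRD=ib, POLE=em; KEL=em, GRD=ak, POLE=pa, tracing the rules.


cell KEL=em, GRD=ib, POLE=em:
underlying: kelo-kf-da-ef
1. e -> o, i -> u / B C0 _: fires at position(s) 9: kelokfdaof
2. f -> v, p -> b, s -> z, t -> d / V _ V: no change
3. o -> e, u -> i / F C0 _: fires at position(s) 4: kelekfdaof
surface: kelekfdaof

cell KEL=ta, GRD=ib, POLE=em:
underlying: kelo-kf-otu-ef
1. e -> o, i -> u / B C0 _: fires at position(s) 10: kelokfotuof
2. f -> v, p -> b, s -> z, t -> d / V _ V: fires at position(s) 8: kelokfoduof
3. o -> e, u -> i / F C0 _: fires at position(s) 4: kelekfoduof
surface: kelekfoduof

cell KEL=em, GRD=ak, POLE=pa:
underlying: kelo-b-da-tu
1. e -> o, i -> u / B C0 _: no change
2. f -> v, p -> b, s -> z, t -> d / V _ V: fires at position(s) 8: kelobdadu
3. o -> e, u -> i / F C0 _: fires at position(s) 4: kelebdadu
surface: kelebdadu


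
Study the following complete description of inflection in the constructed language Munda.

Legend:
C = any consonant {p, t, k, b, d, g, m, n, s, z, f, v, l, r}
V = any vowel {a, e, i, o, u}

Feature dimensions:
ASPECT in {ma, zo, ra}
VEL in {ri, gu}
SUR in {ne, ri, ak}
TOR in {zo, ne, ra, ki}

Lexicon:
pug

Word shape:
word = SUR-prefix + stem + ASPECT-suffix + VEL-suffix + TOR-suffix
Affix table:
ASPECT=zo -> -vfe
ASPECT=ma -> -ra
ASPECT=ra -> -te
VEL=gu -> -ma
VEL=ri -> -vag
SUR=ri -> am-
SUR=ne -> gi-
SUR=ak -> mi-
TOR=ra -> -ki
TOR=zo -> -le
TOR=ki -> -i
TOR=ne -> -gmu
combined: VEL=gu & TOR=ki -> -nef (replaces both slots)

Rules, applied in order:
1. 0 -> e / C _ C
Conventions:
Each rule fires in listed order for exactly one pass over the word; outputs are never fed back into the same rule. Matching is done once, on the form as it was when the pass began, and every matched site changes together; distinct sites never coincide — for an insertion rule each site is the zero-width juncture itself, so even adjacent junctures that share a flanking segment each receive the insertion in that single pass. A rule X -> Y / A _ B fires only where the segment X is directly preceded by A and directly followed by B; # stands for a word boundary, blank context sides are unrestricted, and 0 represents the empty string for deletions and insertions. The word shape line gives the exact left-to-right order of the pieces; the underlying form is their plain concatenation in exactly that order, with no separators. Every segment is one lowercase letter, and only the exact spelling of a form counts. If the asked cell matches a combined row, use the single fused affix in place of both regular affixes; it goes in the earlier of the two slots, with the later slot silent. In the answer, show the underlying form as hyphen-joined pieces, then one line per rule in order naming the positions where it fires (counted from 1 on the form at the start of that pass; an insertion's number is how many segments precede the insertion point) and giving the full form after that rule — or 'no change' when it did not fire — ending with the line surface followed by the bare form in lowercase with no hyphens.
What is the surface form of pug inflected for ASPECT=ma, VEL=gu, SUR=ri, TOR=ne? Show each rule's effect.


underlying: am-pug-ra-ma-gmu
1. 0 -> e / C _ C: inserts after position(s) 2, 5, 10: amepugeramagemu
surface: amepugeramagemu


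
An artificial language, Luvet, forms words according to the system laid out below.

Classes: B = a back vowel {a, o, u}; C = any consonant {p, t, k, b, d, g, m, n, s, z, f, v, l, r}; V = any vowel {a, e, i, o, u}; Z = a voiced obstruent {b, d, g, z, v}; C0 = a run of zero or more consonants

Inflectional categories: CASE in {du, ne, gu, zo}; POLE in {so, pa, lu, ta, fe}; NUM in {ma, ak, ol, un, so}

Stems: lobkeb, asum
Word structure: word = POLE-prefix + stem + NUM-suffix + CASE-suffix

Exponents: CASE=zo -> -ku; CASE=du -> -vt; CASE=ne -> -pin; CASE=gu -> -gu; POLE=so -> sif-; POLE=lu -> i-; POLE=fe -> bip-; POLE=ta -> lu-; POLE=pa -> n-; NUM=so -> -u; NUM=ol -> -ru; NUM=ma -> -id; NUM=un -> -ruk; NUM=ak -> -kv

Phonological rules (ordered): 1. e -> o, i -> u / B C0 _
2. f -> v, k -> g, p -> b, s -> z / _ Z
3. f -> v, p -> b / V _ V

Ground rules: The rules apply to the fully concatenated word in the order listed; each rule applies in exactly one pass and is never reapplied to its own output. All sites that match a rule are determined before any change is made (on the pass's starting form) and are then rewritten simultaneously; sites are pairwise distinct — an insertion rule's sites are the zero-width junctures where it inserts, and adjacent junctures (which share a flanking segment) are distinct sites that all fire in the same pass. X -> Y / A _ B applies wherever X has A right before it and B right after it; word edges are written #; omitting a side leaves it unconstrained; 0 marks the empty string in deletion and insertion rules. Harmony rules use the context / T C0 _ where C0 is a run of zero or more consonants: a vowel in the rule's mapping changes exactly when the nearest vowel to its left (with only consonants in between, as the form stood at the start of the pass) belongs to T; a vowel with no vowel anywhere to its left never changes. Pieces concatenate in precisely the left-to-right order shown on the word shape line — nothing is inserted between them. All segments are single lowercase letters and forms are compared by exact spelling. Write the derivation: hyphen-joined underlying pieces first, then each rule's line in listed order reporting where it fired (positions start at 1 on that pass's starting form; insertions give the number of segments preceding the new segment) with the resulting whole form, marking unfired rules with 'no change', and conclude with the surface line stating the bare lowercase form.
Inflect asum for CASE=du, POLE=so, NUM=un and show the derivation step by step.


underlying: sif-asum-ruk-vt
1. e -> o, i -> u / B C0 _: no change
2. f -> v, k -> g, p -> b, s -> z / _ Z: fires at position(s) 10: sifasumrugvt
3. f -> v, p -> b / V _ V: fires at position(s) 3: sivasumrugvt
surface: sivasumrugvt


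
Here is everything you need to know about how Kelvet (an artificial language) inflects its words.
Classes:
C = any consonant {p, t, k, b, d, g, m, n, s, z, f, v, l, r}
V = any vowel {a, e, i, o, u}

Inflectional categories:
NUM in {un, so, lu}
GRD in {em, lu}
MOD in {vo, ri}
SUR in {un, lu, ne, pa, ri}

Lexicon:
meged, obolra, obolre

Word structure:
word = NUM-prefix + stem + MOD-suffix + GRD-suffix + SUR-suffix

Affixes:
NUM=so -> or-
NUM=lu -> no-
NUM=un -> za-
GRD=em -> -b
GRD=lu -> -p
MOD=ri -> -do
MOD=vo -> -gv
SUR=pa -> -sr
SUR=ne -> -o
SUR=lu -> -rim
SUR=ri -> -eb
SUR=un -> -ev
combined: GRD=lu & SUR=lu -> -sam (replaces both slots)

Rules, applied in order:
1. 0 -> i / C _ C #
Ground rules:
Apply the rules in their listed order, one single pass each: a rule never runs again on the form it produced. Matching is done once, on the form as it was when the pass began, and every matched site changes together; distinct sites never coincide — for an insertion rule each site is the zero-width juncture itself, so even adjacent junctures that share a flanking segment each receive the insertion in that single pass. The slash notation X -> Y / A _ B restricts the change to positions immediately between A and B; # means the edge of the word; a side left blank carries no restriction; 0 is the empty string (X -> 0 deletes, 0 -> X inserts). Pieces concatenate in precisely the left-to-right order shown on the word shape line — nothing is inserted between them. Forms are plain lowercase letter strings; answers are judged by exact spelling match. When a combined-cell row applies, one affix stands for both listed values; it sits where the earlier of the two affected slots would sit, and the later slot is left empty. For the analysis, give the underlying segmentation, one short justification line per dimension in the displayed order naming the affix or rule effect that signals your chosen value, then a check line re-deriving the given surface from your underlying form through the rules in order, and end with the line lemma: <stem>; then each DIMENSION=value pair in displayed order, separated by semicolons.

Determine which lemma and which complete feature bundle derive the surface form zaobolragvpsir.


underlying: za-obolra-gv-p-sr
NUM=un - signalled by the affix za-
GRD=lu - signalled by the affix -p
MOD=vo - signalled by the affix -gv
SUR=pa - signalled by the affix -sr
check: zaobolragvpsr -> zaobolragvpsir
lemma: obolra; NUM=un; GRD=lu; MOD=vo; SUR=pa


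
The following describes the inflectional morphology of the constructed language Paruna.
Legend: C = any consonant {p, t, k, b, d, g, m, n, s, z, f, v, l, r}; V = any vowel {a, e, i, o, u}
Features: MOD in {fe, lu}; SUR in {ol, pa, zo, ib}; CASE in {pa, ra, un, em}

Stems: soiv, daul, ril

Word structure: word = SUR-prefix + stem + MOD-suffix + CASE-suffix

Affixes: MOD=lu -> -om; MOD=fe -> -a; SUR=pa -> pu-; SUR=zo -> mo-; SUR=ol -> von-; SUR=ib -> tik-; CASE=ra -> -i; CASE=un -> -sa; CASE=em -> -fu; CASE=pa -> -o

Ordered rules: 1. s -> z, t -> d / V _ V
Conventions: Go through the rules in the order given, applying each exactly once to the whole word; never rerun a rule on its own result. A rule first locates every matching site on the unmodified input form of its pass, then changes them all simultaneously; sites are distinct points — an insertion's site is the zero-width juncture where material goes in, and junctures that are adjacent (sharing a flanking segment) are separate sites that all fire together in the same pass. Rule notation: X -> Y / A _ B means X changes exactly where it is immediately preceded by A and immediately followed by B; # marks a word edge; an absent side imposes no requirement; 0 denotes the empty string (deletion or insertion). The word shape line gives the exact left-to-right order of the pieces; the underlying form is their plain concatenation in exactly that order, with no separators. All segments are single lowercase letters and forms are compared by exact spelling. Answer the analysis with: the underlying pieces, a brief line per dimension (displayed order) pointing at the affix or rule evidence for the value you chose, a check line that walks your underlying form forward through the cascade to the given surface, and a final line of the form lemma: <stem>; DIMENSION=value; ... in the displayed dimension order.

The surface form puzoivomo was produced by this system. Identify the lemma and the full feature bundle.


underlying: pu-soiv-om-o
MOD=lu - signalled by the affix -om
SUR=pa - signalled by the affix pu-
CASE=pa - signalled by the affix -o
check: pusoivomo -> puzoivomo
lemma: soiv; MOD=lu; SUR=pa; CASE=pa


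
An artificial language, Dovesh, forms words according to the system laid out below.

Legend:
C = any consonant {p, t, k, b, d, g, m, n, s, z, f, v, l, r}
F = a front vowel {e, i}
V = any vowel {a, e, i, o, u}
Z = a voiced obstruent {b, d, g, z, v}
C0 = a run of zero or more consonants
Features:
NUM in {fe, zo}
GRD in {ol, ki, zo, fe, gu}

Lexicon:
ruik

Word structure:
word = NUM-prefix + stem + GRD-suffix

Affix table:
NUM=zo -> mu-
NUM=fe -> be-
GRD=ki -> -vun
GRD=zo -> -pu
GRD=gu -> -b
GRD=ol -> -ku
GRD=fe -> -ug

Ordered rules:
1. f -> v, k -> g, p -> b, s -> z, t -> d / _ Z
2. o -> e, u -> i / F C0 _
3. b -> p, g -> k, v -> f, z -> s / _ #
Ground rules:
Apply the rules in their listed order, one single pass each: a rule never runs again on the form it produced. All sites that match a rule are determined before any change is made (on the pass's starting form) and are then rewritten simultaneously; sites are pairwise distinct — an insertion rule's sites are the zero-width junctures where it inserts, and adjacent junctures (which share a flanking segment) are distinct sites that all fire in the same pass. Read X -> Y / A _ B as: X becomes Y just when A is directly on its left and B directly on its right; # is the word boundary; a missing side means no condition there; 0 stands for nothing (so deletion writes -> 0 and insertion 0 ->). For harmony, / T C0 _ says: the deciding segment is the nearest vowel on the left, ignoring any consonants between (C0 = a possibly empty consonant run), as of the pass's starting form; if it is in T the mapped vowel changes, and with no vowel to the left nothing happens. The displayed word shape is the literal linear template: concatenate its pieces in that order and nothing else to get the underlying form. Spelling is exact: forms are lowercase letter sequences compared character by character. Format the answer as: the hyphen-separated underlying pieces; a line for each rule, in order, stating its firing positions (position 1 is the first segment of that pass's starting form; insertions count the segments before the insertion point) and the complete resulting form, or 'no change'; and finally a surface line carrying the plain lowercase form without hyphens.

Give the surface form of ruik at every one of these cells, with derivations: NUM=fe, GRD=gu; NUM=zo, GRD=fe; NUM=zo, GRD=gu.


cell NUM=fe, GRD=gu:
underlying: be-ruik-b
1. f -> v, k -> g, p -> b, s -> z, t -> d / _ Z: fires at position(s) 6: beruigb
2. o -> e, u -> i / F C0 _: fires at position(s) 4: beriigb
3. b -> p, g -> k, v -> f, z -> s / _ #: fires at position(s) 7: beriigp
surface: beriigp

cell NUM=zo, GRD=fe:
underlying: mu-ruik-ug
1. f -> v, k -> g, p -> b, s -> z, t -> d / _ Z: no change
2. o -> e, u -> i / F C0 _: fires at position(s) 7: muruikig
3. b -> p, g -> k, v -> f, z -> s / _ #: fires at position(s) 8: muruikik
surface: muruikik

cell NUM=zo, GRD=gu:
underlying: mu-ruik-b
1. f -> v, k -> g, p -> b, s -> z, t -> d / _ Z: fires at position(s) 6: muruigb
2. o -> e, u -> i / F C0 _: no change
3. b -> p, g -> k, v -> f, z -> s / _ #: fires at position(s) 7: muruigp
surface: muruigp


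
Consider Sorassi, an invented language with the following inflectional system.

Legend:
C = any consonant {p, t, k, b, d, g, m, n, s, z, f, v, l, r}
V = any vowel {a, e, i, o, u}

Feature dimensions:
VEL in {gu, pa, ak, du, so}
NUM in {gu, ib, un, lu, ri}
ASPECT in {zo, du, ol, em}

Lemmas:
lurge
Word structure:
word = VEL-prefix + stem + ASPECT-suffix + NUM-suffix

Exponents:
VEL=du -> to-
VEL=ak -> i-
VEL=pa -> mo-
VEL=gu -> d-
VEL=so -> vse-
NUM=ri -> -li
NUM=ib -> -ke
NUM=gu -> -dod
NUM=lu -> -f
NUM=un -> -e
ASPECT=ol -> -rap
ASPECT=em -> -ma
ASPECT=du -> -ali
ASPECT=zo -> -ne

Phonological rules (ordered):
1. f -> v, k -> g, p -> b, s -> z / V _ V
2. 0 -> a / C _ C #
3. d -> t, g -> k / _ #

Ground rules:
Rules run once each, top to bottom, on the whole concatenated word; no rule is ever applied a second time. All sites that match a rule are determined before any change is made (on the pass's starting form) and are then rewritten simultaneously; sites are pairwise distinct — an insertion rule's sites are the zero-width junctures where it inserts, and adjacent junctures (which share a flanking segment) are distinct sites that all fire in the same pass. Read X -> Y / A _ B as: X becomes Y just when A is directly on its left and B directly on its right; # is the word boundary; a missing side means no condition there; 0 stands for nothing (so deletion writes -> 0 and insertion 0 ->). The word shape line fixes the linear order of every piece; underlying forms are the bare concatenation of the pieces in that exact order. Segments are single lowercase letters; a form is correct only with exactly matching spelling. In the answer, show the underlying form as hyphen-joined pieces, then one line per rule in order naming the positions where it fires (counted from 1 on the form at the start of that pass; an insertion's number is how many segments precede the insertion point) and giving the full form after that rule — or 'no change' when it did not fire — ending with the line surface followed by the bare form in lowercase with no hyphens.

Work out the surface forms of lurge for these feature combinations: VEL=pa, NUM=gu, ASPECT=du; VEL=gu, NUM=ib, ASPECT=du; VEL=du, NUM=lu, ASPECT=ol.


cell VEL=pa, NUM=gu, ASPECT=du:
underlying: mo-lurge-ali-dod
1. f -> v, k -> g, p -> b, s -> z / V _ V: no change
2. 0 -> a / C _ C #: no change
3. d -> t, g -> k / _ #: fires at position(s) 13: molurgealidot
surface: molurgealidot

cell VEL=gu, NUM=ib, ASPECT=du:
underlying: d-lurge-ali-ke
1. f -> v, k -> g, p -> b, s -> z / V _ V: fires at position(s) 10: dlurgealige
2. 0 -> a / C _ C #: no change
3. d -> t, g -> k / _ #: no change
surface: dlurgealige

cell VEL=du, NUM=lu, ASPECT=ol:
underlying: to-lurge-rap-f
1. f -> v, k -> g, p -> b, s -> z / V _ V: no change
2. 0 -> a / C _ C #: inserts after position(s) 10: tolurgerapaf
3. d -> t, g -> k / _ #: no change
surface: tolurgerapaf


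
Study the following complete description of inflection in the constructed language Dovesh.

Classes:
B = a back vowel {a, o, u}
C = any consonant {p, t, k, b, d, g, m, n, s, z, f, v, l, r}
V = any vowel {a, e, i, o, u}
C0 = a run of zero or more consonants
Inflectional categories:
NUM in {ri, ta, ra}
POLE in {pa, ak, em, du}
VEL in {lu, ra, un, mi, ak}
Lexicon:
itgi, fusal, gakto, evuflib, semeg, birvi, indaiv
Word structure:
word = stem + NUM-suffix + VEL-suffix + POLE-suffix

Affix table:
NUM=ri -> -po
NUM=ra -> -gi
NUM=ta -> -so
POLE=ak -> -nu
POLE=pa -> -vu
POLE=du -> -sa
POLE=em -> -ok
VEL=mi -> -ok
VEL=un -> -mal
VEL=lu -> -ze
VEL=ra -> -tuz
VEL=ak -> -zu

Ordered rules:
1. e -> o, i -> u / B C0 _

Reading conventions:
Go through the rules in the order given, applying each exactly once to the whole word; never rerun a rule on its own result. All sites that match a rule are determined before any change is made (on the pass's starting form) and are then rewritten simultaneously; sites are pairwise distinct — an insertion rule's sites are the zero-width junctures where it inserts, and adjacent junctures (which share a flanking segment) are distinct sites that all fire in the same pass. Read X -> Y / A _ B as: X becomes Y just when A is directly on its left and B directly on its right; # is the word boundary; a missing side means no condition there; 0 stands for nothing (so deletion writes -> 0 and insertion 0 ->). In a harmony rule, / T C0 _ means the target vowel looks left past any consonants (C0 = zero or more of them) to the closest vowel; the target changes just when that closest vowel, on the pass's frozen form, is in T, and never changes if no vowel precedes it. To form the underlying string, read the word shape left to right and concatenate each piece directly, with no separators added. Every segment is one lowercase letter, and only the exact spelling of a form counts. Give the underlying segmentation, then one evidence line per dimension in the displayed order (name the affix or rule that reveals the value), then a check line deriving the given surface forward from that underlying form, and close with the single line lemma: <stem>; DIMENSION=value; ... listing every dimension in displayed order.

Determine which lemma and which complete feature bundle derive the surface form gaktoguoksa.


underlying: gakto-gi-ok-sa
NUM=ra - signalled by the affix -gi
POLE=du - signalled by the affix -sa
VEL=mi - signalled by the affix -ok
check: gaktogioksa -> gaktoguoksa
lemma: gakto; NUM=ra; POLE=du; VEL=mi


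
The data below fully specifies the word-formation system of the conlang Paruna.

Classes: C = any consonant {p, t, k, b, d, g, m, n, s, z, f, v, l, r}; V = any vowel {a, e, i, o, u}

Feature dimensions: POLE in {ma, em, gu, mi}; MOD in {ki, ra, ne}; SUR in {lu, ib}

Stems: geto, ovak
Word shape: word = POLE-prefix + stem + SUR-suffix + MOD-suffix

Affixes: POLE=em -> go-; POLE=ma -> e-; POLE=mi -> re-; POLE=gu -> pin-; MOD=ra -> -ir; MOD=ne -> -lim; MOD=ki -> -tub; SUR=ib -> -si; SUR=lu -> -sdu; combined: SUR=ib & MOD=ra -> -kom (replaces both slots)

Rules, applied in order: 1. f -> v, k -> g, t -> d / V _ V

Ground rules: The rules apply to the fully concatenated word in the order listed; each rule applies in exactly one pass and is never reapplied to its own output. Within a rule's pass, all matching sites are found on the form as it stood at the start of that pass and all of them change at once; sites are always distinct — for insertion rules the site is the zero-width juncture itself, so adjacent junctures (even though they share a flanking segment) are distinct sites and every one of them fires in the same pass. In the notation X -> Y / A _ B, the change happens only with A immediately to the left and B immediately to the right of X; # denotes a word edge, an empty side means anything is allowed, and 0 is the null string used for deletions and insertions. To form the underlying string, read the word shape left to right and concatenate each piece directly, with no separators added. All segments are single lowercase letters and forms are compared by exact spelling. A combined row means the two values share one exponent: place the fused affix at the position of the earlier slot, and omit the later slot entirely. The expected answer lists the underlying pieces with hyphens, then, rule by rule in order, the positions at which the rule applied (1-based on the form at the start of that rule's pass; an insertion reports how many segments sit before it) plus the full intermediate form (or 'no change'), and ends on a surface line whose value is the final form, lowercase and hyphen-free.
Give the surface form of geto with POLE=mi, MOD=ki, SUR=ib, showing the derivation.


underlying: re-geto-si-tub
1. f -> v, k -> g, t -> d / V _ V: fires at position(s) 5, 9: regedosidub
surface: regedosidub


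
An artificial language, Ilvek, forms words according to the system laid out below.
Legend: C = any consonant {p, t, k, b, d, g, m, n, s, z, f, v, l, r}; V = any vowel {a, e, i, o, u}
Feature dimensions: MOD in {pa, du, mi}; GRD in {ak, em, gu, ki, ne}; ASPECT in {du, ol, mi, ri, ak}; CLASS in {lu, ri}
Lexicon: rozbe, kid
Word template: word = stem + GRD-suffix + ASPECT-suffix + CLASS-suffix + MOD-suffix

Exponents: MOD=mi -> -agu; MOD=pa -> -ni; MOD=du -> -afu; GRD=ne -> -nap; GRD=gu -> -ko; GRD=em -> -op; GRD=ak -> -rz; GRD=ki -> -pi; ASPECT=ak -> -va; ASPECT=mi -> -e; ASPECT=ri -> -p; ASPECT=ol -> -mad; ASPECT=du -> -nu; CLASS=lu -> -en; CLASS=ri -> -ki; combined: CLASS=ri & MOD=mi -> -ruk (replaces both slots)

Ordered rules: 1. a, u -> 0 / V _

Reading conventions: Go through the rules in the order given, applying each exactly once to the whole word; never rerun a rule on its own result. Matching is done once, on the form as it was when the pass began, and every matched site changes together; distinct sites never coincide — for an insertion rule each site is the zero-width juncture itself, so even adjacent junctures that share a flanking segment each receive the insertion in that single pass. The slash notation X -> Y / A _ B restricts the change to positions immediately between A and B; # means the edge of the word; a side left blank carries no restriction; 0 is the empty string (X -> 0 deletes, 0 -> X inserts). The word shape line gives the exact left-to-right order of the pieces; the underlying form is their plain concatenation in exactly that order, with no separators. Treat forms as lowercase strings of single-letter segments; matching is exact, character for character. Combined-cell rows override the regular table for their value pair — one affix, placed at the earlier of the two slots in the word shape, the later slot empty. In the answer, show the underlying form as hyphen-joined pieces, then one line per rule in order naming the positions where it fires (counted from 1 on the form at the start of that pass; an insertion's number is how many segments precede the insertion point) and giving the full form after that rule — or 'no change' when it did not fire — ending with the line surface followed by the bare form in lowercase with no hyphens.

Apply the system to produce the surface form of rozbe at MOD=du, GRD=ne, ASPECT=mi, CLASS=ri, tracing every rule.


underlying: rozbe-nap-e-ki-afu
1. a, u -> 0 / V _: fires at position(s) 12: rozbenapekifu
surface: rozbenapekifu


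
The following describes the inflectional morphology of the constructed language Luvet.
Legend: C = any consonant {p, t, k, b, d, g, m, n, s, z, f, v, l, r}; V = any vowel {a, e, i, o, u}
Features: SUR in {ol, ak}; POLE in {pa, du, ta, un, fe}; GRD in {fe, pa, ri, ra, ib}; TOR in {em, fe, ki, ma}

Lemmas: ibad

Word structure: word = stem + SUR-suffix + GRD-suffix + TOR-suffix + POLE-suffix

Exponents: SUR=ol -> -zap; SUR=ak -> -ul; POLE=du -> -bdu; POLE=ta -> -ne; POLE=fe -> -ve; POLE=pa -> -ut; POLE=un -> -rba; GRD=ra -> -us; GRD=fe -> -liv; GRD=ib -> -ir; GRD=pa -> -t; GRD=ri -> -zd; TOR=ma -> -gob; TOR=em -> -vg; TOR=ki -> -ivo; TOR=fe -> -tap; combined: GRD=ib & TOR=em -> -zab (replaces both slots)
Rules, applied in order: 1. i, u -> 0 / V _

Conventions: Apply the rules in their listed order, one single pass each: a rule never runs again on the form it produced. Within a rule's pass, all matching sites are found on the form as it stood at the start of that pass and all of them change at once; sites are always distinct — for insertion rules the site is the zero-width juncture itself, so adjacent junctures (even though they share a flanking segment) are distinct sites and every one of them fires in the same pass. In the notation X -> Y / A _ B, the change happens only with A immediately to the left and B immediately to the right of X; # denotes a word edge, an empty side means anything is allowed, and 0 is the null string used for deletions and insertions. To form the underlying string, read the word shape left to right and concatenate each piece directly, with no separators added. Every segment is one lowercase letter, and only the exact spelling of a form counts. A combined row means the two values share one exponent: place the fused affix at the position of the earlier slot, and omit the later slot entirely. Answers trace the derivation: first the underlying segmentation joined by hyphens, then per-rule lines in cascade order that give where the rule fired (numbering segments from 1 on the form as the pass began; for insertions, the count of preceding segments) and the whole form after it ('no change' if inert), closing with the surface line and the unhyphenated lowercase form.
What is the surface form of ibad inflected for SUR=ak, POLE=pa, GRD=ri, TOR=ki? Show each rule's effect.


underlying: ibad-ul-zd-ivo-ut
1. i, u -> 0 / V _: fires at position(s) 12: ibadulzdivot
surface: ibadulzdivot


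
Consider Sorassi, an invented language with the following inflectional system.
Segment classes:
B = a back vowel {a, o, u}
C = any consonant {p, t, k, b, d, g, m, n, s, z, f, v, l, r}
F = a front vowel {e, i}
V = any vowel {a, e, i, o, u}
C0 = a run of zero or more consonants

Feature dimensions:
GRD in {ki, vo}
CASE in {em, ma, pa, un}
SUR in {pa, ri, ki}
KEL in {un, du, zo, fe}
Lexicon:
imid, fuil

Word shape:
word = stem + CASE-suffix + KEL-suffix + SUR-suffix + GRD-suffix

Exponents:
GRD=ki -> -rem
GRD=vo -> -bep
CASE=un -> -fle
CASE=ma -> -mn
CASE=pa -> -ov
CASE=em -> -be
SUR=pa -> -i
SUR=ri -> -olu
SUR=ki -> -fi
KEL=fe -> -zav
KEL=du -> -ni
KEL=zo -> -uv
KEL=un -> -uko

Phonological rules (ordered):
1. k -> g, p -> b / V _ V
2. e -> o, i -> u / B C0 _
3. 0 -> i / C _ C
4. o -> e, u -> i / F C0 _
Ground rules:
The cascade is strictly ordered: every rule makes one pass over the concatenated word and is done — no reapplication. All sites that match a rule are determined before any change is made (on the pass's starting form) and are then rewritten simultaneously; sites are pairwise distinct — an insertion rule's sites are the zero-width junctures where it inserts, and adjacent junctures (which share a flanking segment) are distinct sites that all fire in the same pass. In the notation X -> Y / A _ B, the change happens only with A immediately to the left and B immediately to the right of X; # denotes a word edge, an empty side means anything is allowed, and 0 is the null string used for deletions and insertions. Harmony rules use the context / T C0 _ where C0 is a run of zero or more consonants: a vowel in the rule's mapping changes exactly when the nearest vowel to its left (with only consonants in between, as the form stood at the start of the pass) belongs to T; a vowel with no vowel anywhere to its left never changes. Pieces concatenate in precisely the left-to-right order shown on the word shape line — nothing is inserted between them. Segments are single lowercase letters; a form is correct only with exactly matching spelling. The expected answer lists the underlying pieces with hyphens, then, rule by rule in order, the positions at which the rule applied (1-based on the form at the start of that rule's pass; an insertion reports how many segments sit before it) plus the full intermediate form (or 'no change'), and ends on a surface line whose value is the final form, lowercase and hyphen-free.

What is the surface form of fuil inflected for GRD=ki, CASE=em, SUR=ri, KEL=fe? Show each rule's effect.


underlying: fuil-be-zav-olu-rem
1. k -> g, p -> b / V _ V: no change
2. e -> o, i -> u / B C0 _: fires at position(s) 3, 14: fuulbezavolurom
3. 0 -> i / C _ C: inserts after position(s) 4: fuulibezavolurom
4. o -> e, u -> i / F C0 _: no change
surface: fuulibezavolurom


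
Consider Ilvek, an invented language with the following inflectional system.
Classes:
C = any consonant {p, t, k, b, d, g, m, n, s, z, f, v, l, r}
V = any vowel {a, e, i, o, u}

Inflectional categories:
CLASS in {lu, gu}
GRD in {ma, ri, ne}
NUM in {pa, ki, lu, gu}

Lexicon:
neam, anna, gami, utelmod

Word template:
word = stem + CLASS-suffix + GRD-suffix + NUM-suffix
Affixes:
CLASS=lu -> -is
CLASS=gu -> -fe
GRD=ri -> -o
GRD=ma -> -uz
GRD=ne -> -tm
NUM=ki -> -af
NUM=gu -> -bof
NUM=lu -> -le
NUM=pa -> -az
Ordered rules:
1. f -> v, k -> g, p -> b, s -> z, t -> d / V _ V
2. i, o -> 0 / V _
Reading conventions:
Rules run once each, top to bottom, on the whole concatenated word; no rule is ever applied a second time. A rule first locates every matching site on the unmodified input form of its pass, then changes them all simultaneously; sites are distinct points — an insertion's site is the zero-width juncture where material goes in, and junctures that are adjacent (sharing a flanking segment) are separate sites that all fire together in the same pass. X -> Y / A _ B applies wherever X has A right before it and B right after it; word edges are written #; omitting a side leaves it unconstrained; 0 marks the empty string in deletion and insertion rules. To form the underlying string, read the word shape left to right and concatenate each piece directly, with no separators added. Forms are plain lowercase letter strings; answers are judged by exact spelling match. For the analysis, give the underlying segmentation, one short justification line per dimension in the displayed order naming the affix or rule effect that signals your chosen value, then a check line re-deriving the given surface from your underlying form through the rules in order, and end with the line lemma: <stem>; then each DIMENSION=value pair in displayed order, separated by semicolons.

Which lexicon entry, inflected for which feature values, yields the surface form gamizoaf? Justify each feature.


underlying: gami-is-o-af
CLASS=lu - signalled by the affix -is
GRD=ri - signalled by the affix -o
NUM=ki - signalled by the affix -af
check: gamiisoaf -> gamiizoaf -> gamizoaf
lemma: gami; CLASS=lu; GRD=ri; NUM=ki


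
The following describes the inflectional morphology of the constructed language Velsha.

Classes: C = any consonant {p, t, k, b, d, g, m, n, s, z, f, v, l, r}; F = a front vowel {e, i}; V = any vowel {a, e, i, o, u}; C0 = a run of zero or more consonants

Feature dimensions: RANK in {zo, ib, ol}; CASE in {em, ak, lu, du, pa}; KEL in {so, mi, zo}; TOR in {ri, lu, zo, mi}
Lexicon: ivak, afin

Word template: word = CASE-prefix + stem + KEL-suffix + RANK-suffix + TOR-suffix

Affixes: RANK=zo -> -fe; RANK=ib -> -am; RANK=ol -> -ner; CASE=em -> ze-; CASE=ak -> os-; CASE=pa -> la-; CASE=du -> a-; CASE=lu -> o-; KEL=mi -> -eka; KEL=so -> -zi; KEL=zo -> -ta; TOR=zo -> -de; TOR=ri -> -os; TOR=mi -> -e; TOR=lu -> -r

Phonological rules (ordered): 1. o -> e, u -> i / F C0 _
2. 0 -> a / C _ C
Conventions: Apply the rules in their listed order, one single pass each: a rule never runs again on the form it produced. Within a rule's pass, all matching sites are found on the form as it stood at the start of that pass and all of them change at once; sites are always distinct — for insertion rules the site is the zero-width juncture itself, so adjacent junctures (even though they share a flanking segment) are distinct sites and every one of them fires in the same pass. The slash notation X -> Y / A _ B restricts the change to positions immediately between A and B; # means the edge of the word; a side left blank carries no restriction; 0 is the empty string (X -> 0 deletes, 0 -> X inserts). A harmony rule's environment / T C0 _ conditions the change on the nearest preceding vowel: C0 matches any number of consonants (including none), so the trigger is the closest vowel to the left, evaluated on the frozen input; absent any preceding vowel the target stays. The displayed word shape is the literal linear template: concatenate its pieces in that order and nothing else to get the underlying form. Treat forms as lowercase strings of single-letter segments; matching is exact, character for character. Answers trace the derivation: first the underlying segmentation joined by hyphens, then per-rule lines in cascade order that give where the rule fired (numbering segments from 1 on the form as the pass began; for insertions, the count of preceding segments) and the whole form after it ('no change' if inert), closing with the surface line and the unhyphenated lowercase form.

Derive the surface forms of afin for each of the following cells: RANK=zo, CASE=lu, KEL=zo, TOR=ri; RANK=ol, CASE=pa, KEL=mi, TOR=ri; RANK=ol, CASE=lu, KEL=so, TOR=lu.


cell RANK=zo, CASE=lu, KEL=zo, TOR=ri:
underlying: o-afin-ta-fe-os
1. o -> e, u -> i / F C0 _: fires at position(s) 10: oafintafees
2. 0 -> a / C _ C: inserts after position(s) 5: oafinatafees
surface: oafinatafees

cell RANK=ol, CASE=pa, KEL=mi, TOR=ri:
underlying: la-afin-eka-ner-os
1. o -> e, u -> i / F C0 _: fires at position(s) 13: laafinekaneres
2. 0 -> a / C _ C: no change
surface: laafinekaneres

cell RANK=ol, CASE=lu, KEL=so, TOR=lu:
underlying: o-afin-zi-ner-r
1. o -> e, u -> i / F C0 _: no change
2. 0 -> a / C _ C: inserts after position(s) 5, 10: oafinazinerar
surface: oafinazinerar
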